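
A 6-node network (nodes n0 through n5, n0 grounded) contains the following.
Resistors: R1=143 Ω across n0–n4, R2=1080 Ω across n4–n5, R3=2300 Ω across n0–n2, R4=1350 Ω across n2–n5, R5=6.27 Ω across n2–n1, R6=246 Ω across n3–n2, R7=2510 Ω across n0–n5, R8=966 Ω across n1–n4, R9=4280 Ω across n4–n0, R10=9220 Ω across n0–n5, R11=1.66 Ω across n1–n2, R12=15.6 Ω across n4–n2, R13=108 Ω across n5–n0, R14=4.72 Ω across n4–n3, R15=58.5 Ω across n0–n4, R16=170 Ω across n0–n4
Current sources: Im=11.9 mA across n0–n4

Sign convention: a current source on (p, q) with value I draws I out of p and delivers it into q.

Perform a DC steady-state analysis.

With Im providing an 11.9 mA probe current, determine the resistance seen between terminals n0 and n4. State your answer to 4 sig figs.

MNA unknowns: 5 node voltages V₁..V_5
R1: Y=0.006993 on G[0,4]
R2: Y=0.0009259 on G[4,5]
R3: Y=0.0004348 on G[0,2]
R4: Y=0.0007407 on G[2,5]
R5: Y=0.1595 on G[2,1]
R6: Y=0.004065 on G[3,2]
R7: Y=0.0003984 on G[0,5]
R8: Y=0.001035 on G[1,4]
R9: Y=0.0002336 on G[4,0]
R10: Y=0.0001085 on G[0,5]
R11: Y=0.6024 on G[1,2]
R12: Y=0.06410 on G[4,2]
R13: Y=0.009259 on G[5,0]
R14: Y=0.2119 on G[4,3]
R15: Y=0.01709 on G[0,4]
R16: Y=0.005882 on G[0,4]
Im: z[0]−=0.0119, z[4]+=0.0119
solve → V1=0.3657, V2=0.3657, V3=0.3712, V4=0.3713, V5=0.05377

R_eq = 31.21 Ω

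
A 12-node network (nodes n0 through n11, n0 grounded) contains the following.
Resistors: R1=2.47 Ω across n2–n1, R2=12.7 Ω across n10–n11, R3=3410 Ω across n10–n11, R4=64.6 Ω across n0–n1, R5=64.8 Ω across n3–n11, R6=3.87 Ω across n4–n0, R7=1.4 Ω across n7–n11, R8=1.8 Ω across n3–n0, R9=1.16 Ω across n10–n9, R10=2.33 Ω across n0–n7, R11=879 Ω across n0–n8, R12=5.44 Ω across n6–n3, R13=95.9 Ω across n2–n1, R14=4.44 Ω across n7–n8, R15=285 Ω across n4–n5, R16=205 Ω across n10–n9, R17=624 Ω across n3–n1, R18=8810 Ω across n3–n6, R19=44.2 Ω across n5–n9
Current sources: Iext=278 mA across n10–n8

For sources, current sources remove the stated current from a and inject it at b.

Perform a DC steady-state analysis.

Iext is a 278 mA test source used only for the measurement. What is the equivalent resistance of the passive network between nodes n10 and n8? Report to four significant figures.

R_eq = 17.88 Ω

MNA unknowns: 11 node voltages V₁..V_11
R1: Y=0.4049 on G[2,1]
R2: Y=0.07874 on G[10,11]
R3: Y=0.0002933 on G[10,11]
R4: Y=0.01548 on G[0,1]
R5: Y=0.01543 on G[3,11]
R6: Y=0.2584 on G[4,0]
R7: Y=0.7143 on G[7,11]
R8: Y=0.5556 on G[3,0]
R9: Y=0.8621 on G[10,9]
R10: Y=0.4292 on G[0,7]
R11: Y=0.001138 on G[0,8]
R12: Y=0.1838 on G[6,3]
R13: Y=0.01043 on G[2,1]
R14: Y=0.2252 on G[7,8]
R15: Y=0.003509 on G[4,5]
R16: Y=0.004878 on G[10,9]
R17: Y=0.001603 on G[3,1]
R18: Y=0.0001135 on G[3,6]
R19: Y=0.02262 on G[5,9]
Iext: z[10]−=0.278, z[8]+=0.278
solve → V1=-0.0008410, V2=-0.0008410, V3=-0.008964, V4=-0.04295, V5=-3.206, V6=-0.008964, V7=0.03415, V8=1.262, V9=-3.697, V10=-3.710, V11=-0.3325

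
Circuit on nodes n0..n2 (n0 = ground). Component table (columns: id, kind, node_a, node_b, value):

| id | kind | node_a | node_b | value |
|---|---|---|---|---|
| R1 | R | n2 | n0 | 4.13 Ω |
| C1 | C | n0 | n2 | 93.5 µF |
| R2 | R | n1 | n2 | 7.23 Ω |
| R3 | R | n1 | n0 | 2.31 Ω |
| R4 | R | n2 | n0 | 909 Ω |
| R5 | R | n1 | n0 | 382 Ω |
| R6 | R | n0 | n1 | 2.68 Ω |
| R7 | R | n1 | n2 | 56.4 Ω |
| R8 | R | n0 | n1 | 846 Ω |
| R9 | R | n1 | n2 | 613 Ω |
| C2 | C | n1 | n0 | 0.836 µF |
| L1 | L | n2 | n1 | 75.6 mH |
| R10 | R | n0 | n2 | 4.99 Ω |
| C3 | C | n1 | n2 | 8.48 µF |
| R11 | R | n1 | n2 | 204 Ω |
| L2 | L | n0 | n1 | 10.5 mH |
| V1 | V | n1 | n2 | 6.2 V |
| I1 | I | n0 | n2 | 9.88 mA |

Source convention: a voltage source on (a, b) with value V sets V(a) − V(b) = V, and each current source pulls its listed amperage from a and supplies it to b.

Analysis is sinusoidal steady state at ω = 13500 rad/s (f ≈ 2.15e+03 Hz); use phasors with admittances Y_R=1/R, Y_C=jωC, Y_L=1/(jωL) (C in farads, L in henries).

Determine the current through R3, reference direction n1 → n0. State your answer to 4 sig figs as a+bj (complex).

MNA unknowns: 2 node voltages V₁..V_2 plus 1 source current (V1)
R1: Y=0.2421+0.000j on G[2,0]
C1: Y=0.000+1.262j on G[0,2]
R2: Y=0.1383+0.000j on G[1,2]
R3: Y=0.4329+0.000j on G[1,0]
R4: Y=0.001100+0.000j on G[2,0]
R5: Y=0.002618+0.000j on G[1,0]
R6: Y=0.3731+0.000j on G[0,1]
R7: Y=0.01773+0.000j on G[1,2]
R8: Y=0.001182+0.000j on G[0,1]
R9: Y=0.001631+0.000j on G[1,2]
C2: Y=0.000+0.01129j on G[1,0]
L1: Y=0.000-0.0009798j on G[2,1]
R10: Y=0.2004+0.000j on G[0,2]
C3: Y=0.000+0.1145j on G[1,2]
R11: Y=0.004902+0.000j on G[1,2]
L2: Y=0.000-0.007055j on G[0,1]
V1: row V1−V2=6.2, i_V1 at 1,2
I1: z[0]−=0.00988, z[2]+=0.00988
solve → V1=4.211+1.988j, V2=-1.989+1.988j
aux → i_V1=-4.410-2.332j

1.823+0.8608j A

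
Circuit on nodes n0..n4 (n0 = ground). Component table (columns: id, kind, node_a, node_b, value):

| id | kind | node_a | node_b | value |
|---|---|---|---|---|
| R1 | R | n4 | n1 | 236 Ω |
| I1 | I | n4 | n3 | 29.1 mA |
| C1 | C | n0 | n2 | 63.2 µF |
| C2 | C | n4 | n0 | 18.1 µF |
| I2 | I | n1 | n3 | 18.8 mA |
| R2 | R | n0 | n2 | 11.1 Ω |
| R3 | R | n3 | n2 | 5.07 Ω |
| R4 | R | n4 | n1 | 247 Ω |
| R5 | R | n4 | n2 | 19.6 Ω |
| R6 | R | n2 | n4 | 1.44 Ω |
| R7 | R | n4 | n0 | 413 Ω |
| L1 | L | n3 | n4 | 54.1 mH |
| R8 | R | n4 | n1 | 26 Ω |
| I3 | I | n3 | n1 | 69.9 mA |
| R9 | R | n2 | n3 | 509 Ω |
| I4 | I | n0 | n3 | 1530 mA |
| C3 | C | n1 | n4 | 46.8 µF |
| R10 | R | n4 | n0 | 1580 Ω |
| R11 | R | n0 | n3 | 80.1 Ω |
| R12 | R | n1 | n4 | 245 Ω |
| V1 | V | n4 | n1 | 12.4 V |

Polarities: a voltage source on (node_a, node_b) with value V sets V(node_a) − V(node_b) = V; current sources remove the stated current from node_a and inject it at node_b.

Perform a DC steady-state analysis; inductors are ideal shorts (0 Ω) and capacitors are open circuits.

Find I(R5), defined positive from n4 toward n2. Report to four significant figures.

MNA unknowns: 4 node voltages V₁..V_4 plus 2 source currents (L1, V1)
R1: Y=0.004237 on G[4,1]
I1: z[4]−=0.0291, z[3]+=0.0291
C1: Y=0.000 on G[0,2]
C2: Y=0.000 on G[4,0]
I2: z[1]−=0.0188, z[3]+=0.0188
R2: Y=0.09009 on G[0,2]
R3: Y=0.1972 on G[3,2]
R4: Y=0.004049 on G[4,1]
R5: Y=0.05102 on G[4,2]
R6: Y=0.6944 on G[2,4]
R7: Y=0.002421 on G[4,0]
L1: row V3−V4=0, i_L1 at 3,4
R8: Y=0.03846 on G[4,1]
I3: z[3]−=0.0699, z[1]+=0.0699
R9: Y=0.001965 on G[2,3]
I4: z[0]−=1.53, z[3]+=1.53
C3: Y=0.000 on G[1,4]
R10: Y=0.0006329 on G[4,0]
R11: Y=0.01248 on G[0,3]
R12: Y=0.004082 on G[1,4]
V1: row V4−V1=12.4, i_V1 at 4,1
solve → V1=3.247, V2=14.28, V3=15.65, V4=15.65
aux → i_L1=1.041, i_V1=-0.6814

0.06950 A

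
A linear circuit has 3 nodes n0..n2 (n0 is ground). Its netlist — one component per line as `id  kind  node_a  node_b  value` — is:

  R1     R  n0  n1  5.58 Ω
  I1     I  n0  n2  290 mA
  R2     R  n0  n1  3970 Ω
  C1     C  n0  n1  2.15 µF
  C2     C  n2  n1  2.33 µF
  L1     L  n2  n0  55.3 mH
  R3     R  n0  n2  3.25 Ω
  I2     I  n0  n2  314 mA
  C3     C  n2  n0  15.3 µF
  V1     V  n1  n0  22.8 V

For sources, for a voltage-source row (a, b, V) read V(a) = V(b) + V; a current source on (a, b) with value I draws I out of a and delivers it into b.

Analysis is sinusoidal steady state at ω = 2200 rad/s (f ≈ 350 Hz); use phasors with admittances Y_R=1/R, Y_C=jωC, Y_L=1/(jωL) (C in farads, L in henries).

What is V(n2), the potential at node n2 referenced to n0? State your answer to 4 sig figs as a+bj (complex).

1.981+0.1830j V

Element admittances at ω=2200 rad/s:
  Y(R1) = 0.1792+0.000j S between n0,n1
  I1: injects 0.29 A into n2 (from n0)
  Y(R2) = 0.0002519+0.000j S between n0,n1
  Y(C1) = 0.000+0.004730j S between n0,n1
  Y(C2) = 0.000+0.005126j S between n2,n1
  Y(L1) = 0.000-0.008220j S between n2,n0
  Y(R3) = 0.3077+0.000j S between n0,n2
  I2: injects 0.314 A into n2 (from n0)
  Y(C3) = 0.000+0.03366j S between n2,n0
  V1: constraint V(n1)−V(n0) = 22.8
Assemble and solve the 3×3 MNA system:
  V(n1)=22.80+0.000j  V(n2)=1.981+0.1830j
  i(V1)=-4.093-0.2146j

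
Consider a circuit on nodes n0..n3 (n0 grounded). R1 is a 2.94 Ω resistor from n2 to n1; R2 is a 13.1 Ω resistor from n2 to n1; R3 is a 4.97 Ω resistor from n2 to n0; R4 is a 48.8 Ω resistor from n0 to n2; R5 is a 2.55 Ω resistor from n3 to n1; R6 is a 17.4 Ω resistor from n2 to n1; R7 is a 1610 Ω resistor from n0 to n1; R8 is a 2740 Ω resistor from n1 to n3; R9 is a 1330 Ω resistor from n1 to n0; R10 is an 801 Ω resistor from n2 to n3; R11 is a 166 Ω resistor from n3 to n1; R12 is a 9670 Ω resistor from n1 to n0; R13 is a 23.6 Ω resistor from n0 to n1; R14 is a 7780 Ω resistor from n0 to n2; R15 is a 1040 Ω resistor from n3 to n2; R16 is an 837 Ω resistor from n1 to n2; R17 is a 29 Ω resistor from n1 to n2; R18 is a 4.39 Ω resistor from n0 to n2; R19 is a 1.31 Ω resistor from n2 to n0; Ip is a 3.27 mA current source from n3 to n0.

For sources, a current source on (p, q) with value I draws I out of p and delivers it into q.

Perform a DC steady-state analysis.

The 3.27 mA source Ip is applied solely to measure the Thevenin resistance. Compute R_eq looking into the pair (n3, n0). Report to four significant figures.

Apply KCL at each of the 3 non-ground nodes and solve the resulting linear system.
Node n1: branches {R1, R2, R5, R6, R7, R8, R9, R11, R12, R13, R16, R17} → V_1 = -0.008067
Node n2: branches {R1, R2, R3, R4, R6, R10, R14, R15, R16, R17, R18, R19} → V_2 = -0.002404
Node n3: branches {R5, R8, R10, R11, R15, Ip} → V_3 = -0.01620

R_eq = 4.953 Ω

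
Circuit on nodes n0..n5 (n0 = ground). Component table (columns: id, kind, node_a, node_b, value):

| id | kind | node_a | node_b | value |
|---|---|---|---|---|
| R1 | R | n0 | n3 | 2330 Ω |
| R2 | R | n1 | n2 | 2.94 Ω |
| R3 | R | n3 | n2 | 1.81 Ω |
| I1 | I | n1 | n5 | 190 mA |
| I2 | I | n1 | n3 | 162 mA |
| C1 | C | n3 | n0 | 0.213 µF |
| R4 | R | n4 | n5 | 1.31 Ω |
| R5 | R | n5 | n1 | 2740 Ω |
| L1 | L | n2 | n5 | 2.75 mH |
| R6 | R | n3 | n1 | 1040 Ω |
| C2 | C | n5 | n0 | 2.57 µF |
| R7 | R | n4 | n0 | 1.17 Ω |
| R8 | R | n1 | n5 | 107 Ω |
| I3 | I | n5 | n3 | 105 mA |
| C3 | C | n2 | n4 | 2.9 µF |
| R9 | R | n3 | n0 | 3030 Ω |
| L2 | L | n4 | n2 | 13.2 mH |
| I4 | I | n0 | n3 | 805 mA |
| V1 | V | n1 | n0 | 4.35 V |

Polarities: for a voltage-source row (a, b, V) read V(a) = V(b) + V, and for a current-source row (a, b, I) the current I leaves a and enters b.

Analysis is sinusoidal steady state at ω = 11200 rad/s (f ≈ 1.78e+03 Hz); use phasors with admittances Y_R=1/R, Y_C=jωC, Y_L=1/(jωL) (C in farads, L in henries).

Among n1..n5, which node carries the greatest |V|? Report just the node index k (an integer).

Apply KCL at each of the 5 non-ground nodes and solve the resulting linear system.
Node n1: branches {R2, I1, I2, R5, R6, R8, V1} → V_1 = 4.350+0.000j
Node n2: branches {R2, R3, L1, C3, L2} → V_2 = 7.435+0.06301j
Node n3: branches {R1, R3, I2, C1, R6, I3, R9, I4} → V_3 = 9.354+0.02255j
Node n4: branches {R4, R7, C3, L2} → V_4 = 0.1457-0.05759j
Node n5: branches {I1, R4, R5, L1, C2, R8, I3} → V_5 = 0.3128-0.3676j
Source currents: i(V1)=0.6629+0.01789j

3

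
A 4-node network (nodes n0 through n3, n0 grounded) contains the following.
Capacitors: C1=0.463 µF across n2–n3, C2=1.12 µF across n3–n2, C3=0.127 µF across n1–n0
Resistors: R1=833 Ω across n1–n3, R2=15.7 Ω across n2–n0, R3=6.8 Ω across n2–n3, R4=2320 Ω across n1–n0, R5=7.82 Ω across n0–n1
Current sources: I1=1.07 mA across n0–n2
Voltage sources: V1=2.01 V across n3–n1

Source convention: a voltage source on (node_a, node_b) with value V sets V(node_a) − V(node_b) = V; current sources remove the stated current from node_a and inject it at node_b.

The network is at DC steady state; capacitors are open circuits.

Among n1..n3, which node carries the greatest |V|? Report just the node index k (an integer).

Apply KCL at each of the 3 non-ground nodes and solve the resulting linear system.
Node n1: branches {R1, R4, C3, R5, V1} → V_1 = -0.5128
Node n2: branches {C1, I1, R2, C2, R3} → V_2 = 1.050
Node n3: branches {C1, R1, C2, R3, V1} → V_3 = 1.497
Source currents: i(V1)=-0.06821

3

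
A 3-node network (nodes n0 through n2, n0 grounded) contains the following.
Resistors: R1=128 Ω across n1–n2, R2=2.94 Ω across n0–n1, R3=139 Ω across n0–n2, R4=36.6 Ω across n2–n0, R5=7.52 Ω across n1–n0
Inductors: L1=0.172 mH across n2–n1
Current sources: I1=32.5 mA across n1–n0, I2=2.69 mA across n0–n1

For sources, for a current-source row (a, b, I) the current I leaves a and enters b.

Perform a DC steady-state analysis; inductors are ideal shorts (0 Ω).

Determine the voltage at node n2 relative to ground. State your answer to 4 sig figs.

-0.05872 V

MNA unknowns: 2 node voltages V₁..V_2 plus 1 source current (L1)
R1: Y=0.007812 on G[1,2]
R2: Y=0.3401 on G[0,1]
R3: Y=0.007194 on G[0,2]
L1: row V2−V1=0, i_L1 at 2,1
R4: Y=0.02732 on G[2,0]
R5: Y=0.1330 on G[1,0]
I1: z[1]−=0.0325, z[0]+=0.0325
I2: z[0]−=0.00269, z[1]+=0.00269
solve → V1=-0.05872, V2=-0.05872
aux → i_L1=0.002027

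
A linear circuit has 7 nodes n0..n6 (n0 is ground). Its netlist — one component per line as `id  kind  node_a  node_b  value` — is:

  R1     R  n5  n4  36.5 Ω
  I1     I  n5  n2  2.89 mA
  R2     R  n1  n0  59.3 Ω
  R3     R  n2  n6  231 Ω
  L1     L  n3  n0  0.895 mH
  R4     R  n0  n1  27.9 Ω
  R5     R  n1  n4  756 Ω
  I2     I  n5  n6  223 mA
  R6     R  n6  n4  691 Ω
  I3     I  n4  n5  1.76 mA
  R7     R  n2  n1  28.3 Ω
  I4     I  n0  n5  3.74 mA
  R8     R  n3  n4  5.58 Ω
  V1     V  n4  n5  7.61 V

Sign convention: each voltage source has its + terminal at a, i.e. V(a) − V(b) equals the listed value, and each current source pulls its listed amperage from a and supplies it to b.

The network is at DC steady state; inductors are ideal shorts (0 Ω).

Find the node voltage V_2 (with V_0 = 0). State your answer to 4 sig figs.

7.513 V

Apply KCL at each of the 6 non-ground nodes and solve the resulting linear system.
Node n1: branches {R2, R4, R5, R7} → V_1 = 2.958
Node n2: branches {I1, R3, R7} → V_2 = 7.513
Node n3: branches {L1, R8} → V_3 = 0.000
Node n4: branches {R1, R5, R6, I3, R8, V1} → V_4 = -0.8491
Node n5: branches {R1, I1, I2, I3, I4, V1} → V_5 = -8.459
Node n6: branches {R3, I2, R6} → V_6 = 44.02
Source currents: i(L1)=-0.1522, i(V1)=0.01190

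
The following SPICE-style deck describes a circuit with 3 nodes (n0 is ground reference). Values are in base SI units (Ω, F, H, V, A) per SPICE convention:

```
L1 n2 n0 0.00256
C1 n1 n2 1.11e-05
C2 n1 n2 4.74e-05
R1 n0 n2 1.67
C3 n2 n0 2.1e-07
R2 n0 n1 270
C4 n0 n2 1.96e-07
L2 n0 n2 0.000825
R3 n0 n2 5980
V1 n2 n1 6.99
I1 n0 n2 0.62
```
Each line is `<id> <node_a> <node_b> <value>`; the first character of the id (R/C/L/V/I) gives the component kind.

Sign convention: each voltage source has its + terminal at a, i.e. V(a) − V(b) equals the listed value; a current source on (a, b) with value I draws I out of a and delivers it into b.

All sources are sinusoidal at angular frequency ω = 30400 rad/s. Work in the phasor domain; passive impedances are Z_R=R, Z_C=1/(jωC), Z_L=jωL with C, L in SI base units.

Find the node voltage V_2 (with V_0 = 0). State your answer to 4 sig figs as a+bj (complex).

1.067+0.07148j V

Apply KCL at each of the 2 non-ground nodes and solve the resulting linear system.
Node n1: branches {C1, C2, R2, V1} → V_1 = -5.923+0.07148j
Node n2: branches {L1, C1, C2, R1, C3, C4, L2, R3, V1, I1} → V_2 = 1.067+0.07148j
Source currents: i(V1)=-0.02194-12.43j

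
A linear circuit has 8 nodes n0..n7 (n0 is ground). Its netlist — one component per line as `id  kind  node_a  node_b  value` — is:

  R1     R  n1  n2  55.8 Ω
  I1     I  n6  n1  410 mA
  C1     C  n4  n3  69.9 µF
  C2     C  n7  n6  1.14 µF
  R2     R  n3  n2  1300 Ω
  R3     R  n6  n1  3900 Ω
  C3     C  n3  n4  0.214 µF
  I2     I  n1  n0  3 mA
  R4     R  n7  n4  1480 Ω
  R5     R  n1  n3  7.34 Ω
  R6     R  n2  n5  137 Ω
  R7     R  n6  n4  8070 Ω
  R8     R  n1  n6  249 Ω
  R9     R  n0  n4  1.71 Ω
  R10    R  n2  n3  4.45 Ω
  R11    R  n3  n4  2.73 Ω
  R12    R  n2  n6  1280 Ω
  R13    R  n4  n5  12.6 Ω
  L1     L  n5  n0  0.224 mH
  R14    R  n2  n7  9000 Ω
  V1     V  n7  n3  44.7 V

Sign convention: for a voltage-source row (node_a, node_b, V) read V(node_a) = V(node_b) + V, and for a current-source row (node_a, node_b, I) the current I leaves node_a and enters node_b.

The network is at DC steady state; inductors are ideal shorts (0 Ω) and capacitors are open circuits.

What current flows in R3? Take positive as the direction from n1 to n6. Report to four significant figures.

Apply KCL at each of the 7 non-ground nodes and solve the resulting linear system.
Node n1: branches {R1, I1, R3, I2, R5, R8} → V_1 = 0.3597
Node n2: branches {R1, R2, R6, R10, R12, R14} → V_2 = -0.2540
Node n3: branches {C1, R2, C3, R5, R10, R11, V1} → V_3 = -0.06050
Node n4: branches {C1, C3, R4, R7, R9, R11, R13} → V_4 = -0.001726
Node n5: branches {R6, R13, L1} → V_5 = 0.000
Node n6: branches {I1, C2, R3, R7, R8, R12} → V_6 = -78.93
Node n7: branches {C2, R4, R14, V1} → V_7 = 44.64
Source currents: i(L1)=-0.001991, i(V1)=-0.03515

0.02033 A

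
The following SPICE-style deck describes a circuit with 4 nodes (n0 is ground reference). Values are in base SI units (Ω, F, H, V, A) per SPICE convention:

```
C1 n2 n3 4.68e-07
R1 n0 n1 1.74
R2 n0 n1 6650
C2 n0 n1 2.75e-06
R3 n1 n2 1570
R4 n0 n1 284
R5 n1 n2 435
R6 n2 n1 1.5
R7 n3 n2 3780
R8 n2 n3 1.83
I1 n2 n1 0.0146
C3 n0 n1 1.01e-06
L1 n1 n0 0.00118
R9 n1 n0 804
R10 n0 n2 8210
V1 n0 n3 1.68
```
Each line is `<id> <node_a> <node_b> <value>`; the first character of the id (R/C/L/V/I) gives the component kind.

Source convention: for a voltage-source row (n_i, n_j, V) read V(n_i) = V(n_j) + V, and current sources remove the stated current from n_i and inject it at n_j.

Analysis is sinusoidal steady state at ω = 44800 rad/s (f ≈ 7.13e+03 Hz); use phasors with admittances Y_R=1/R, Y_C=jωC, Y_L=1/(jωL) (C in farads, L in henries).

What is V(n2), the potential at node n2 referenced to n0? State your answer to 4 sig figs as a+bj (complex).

-1.070+0.03665j V

Apply KCL at each of the 3 non-ground nodes and solve the resulting linear system.
Node n1: branches {R1, R2, C2, R3, R4, R5, R6, I1, C3, L1, R9} → V_1 = -0.5516+0.08567j
Node n2: branches {C1, R3, R5, R6, R7, R8, I1, R10} → V_2 = -1.070+0.03665j
Node n3: branches {C1, R7, R8, V1} → V_3 = -1.680+0.000j
Source currents: i(V1)=-0.3327-0.03282j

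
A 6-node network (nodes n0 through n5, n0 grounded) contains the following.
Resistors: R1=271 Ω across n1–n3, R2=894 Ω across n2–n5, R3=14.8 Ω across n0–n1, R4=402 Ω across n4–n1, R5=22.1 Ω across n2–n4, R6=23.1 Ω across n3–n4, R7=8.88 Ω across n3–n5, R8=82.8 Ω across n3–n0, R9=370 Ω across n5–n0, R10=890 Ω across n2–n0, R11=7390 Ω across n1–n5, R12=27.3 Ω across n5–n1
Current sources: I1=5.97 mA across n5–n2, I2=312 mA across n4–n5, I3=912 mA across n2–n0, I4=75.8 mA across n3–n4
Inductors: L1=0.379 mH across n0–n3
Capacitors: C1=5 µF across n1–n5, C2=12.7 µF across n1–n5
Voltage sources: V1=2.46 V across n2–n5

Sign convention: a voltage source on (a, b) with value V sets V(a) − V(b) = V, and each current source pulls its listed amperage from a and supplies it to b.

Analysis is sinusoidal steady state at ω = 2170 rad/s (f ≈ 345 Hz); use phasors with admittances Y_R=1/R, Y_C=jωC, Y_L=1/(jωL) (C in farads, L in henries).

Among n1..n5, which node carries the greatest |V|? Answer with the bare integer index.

5

Apply KCL at each of the 5 non-ground nodes and solve the resulting linear system.
Node n1: branches {R1, R3, R4, C1, R11, C2, R12} → V_1 = -1.961-1.010j
Node n2: branches {I1, R2, R5, R10, I3, V1} → V_2 = -2.224-0.1024j
Node n3: branches {R1, L1, R6, R7, R8, I4} → V_3 = -0.06268-0.6280j
Node n4: branches {R4, I2, R5, R6, I4} → V_4 = -3.784-0.3772j
Node n5: branches {I1, R2, I2, C1, R7, R9, R11, C2, R12, V1} → V_5 = -4.684-0.1024j
Source currents: i(V1)=-0.9769-0.01232j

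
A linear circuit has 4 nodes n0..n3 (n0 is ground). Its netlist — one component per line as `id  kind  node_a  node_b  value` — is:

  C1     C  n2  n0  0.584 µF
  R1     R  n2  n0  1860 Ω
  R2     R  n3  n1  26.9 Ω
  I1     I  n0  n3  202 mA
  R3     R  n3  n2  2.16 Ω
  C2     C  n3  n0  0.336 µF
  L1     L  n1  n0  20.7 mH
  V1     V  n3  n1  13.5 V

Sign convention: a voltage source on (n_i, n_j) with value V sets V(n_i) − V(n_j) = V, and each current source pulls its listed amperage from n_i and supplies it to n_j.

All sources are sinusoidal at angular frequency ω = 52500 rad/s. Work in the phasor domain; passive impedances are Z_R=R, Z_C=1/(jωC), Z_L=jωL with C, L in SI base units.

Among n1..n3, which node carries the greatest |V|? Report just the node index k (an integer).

1

Element admittances at ω=52500 rad/s:
  Y(C1) = 0.000+0.03066j S between n2,n0
  Y(R1) = 0.0005376+0.000j S between n2,n0
  Y(R2) = 0.03717+0.000j S between n3,n1
  I1: injects 0.202 A into n3 (from n0)
  Y(R3) = 0.4630+0.000j S between n3,n2
  Y(C2) = 0.000+0.01764j S between n3,n0
  Y(L1) = 0.000-0.0009202j S between n1,n0
  V1: constraint V(n3)−V(n1) = 13.5
Assemble and solve the 4×4 MNA system:
  V(n1)=-13.53-4.284j  V(n2)=-0.3133-4.258j  V(n3)=-0.03163-4.284j
  i(V1)=-0.5058+0.01245j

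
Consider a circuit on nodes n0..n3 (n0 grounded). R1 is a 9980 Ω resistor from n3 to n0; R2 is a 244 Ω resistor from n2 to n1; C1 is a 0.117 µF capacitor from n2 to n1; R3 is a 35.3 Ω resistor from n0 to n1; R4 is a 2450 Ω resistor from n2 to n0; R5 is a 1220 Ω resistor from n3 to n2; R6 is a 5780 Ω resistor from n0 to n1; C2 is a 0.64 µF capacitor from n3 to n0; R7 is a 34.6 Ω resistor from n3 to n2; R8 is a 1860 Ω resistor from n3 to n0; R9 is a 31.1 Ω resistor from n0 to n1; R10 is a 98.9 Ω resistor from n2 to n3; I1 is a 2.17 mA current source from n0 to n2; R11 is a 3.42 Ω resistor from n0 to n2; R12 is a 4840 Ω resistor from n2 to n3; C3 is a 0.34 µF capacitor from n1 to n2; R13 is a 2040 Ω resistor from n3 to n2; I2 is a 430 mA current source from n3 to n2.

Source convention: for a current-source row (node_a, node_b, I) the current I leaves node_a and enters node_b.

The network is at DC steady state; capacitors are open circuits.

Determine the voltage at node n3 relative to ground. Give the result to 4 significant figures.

Apply KCL at each of the 3 non-ground nodes and solve the resulting linear system.
Node n1: branches {R2, C1, R3, R6, R9, C3} → V_1 = 0.001880
Node n2: branches {R2, C1, R4, R5, R7, R10, I1, R11, R12, C3, R13, I2} → V_2 = 0.02971
Node n3: branches {R1, R5, C2, R7, R8, R10, R12, R13, I2} → V_3 = -10.42

-10.42 V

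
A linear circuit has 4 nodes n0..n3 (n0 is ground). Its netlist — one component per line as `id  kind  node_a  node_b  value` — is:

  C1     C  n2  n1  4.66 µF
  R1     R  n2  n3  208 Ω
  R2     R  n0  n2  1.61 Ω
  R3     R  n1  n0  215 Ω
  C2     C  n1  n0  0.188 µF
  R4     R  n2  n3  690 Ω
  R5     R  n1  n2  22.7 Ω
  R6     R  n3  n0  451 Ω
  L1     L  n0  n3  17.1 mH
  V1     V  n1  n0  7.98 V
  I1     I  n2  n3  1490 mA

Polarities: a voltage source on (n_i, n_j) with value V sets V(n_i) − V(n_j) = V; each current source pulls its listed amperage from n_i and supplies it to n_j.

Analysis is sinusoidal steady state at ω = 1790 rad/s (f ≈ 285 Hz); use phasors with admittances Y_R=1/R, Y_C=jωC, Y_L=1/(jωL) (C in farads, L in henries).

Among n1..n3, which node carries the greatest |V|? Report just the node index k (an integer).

Apply KCL at each of the 3 non-ground nodes and solve the resulting linear system.
Node n1: branches {C1, R3, C2, R5, V1} → V_1 = 7.980+0.000j
Node n2: branches {C1, R1, R2, R4, R5, I1} → V_2 = -1.587+0.5146j
Node n3: branches {R1, R4, R6, L1, I1} → V_3 = 10.92+42.47j
Source currents: i(V1)=-0.4629-0.05982j

3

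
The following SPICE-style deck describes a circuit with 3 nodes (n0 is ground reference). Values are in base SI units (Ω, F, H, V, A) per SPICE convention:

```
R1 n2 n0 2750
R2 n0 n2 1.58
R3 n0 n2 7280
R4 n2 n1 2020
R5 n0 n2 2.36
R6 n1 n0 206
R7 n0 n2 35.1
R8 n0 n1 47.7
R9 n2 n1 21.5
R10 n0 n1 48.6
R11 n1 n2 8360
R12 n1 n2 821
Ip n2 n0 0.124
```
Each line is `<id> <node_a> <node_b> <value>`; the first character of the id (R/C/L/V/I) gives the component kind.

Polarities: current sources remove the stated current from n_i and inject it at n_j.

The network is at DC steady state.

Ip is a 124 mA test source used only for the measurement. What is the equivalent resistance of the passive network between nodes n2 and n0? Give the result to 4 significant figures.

Apply KCL at each of the 2 non-ground nodes and solve the resulting linear system.
Node n1: branches {R4, R6, R8, R9, R10, R11, R12} → V_1 = -0.05704
Node n2: branches {R1, R2, R3, R4, R5, R7, R9, R11, R12, Ip} → V_2 = -0.1118

R_eq = 0.9015 Ω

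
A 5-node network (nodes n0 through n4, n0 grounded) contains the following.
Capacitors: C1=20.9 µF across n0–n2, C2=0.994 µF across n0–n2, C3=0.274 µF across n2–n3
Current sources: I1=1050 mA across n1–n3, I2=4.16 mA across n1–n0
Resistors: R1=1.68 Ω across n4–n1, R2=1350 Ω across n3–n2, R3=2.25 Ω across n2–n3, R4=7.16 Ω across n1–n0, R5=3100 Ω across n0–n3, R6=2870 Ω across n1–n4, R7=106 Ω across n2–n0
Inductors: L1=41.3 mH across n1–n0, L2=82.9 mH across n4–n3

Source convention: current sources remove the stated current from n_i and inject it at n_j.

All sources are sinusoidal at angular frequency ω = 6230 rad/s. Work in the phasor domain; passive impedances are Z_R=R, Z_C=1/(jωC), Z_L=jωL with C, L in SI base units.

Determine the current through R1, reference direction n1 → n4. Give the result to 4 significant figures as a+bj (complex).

0.01414+0.02082j A

MNA unknowns: 4 node voltages V₁..V_4
C1: Y=0.000+0.1302j on G[0,2]
I1: z[1]−=1.05, z[3]+=1.05
R1: Y=0.5952+0.000j on G[4,1]
R2: Y=0.0007407+0.000j on G[3,2]
L1: Y=0.000-0.003887j on G[1,0]
R3: Y=0.4444+0.000j on G[2,3]
C2: Y=0.000+0.006193j on G[0,2]
C3: Y=0.000+0.001707j on G[2,3]
L2: Y=0.000-0.001936j on G[4,3]
R4: Y=0.1397+0.000j on G[1,0]
R5: Y=0.0003226+0.000j on G[0,3]
R6: Y=0.0003484+0.000j on G[1,4]
R7: Y=0.009434+0.000j on G[2,0]
I2: z[1]−=0.00416, z[0]+=0.00416
solve → V1=-7.639-0.3617j, V2=0.7066-7.745j, V3=3.095-7.702j, V4=-7.663-0.3967j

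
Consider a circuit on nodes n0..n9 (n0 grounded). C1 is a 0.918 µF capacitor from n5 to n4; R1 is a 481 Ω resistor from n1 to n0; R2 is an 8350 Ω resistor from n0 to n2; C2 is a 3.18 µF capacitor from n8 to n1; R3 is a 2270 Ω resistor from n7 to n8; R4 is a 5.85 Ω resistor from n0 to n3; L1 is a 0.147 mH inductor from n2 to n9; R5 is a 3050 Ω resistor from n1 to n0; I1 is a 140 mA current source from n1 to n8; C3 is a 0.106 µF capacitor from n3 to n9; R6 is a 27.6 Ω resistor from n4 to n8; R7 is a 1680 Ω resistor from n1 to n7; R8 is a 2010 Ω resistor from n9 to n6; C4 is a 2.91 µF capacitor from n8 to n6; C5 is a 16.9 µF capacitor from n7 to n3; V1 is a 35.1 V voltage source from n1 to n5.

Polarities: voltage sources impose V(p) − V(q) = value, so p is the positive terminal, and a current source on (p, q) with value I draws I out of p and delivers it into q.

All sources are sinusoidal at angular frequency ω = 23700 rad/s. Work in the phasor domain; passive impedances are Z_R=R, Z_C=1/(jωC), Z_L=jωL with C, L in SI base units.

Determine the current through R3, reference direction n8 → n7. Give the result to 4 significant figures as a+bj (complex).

-0.002110+0.0005381j A

Element admittances at ω=23700 rad/s:
  Y(C1) = 0.000+0.02176j S between n5,n4
  Y(R1) = 0.002079+0.000j S between n1,n0
  Y(R2) = 0.0001198+0.000j S between n0,n2
  Y(C2) = 0.000+0.07537j S between n8,n1
  Y(R3) = 0.0004405+0.000j S between n7,n8
  Y(R4) = 0.1709+0.000j S between n0,n3
  Y(L1) = 0.000-0.2870j S between n2,n9
  Y(R5) = 0.0003279+0.000j S between n1,n0
  I1: injects 0.14 A into n8 (from n1)
  Y(C3) = 0.000+0.002512j S between n3,n9
  Y(R6) = 0.03623+0.000j S between n4,n8
  Y(R7) = 0.0005952+0.000j S between n1,n7
  Y(R8) = 0.0004975+0.000j S between n9,n6
  Y(C4) = 0.000+0.06897j S between n8,n6
  Y(C5) = 0.000+0.4005j S between n7,n3
  V1: constraint V(n1)−V(n5) = 35.1
Assemble and solve the 10×10 MNA system:
  V(n1)=1.493-0.2182j  V(n2)=-0.01809+0.9507j  V(n3)=-0.02101+0.002406j  V(n4)=-11.80-11.87j  V(n5)=-33.61-0.2182j  V(n6)=-4.811+1.192j  V(n7)=-0.02000+0.005425j  V(n8)=-4.810+1.227j  V(n9)=-0.01849+0.9507j
  i(V1)=-0.2534-0.4744j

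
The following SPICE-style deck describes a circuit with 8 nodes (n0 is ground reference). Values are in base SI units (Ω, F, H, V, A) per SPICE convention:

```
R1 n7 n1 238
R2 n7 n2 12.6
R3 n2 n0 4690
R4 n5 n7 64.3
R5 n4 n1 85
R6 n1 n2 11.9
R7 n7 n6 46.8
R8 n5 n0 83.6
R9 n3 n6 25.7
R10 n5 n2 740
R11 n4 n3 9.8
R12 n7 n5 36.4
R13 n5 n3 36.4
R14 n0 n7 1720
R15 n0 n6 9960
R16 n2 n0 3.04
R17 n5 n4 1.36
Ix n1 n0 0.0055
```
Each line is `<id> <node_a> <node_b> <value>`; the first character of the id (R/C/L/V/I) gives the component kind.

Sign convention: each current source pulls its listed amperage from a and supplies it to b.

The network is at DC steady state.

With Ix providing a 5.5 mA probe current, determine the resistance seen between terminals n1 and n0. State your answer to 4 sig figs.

Apply KCL at each of the 7 non-ground nodes and solve the resulting linear system.
Node n1: branches {R1, R5, R6, Ix} → V_1 = -0.07217
Node n2: branches {R2, R3, R6, R10, R16} → V_2 = -0.01575
Node n3: branches {R9, R11, R13} → V_3 = -0.02526
Node n4: branches {R5, R11, R17} → V_4 = -0.02585
Node n5: branches {R4, R8, R10, R12, R13, R17} → V_5 = -0.02519
Node n6: branches {R7, R9, R15} → V_6 = -0.02377
Node n7: branches {R1, R2, R4, R7, R12, R14} → V_7 = -0.02117

R_eq = 13.12 Ω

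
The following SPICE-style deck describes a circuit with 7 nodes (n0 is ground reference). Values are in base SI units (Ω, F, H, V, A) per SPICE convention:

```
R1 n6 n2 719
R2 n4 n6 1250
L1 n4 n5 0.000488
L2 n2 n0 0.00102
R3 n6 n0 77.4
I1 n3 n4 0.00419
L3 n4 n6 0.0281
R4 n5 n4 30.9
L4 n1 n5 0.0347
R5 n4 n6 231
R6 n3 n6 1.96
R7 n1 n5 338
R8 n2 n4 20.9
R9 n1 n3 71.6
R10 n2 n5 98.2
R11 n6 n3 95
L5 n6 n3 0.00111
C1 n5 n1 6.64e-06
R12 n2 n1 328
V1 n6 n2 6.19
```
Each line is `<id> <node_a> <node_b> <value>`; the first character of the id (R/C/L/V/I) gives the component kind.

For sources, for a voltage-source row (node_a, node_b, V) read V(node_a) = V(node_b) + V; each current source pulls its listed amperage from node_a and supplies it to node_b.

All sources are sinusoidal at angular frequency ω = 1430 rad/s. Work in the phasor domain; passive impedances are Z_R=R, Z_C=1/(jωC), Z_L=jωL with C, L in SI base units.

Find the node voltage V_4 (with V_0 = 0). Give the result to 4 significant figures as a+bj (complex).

1.782-1.998j V

Element admittances at ω=1430 rad/s:
  Y(R1) = 0.001391+0.000j S between n6,n2
  Y(R2) = 0.0008000+0.000j S between n4,n6
  Y(L1) = 0.000-1.433j S between n4,n5
  Y(L2) = 0.000-0.6856j S between n2,n0
  Y(R3) = 0.01292+0.000j S between n6,n0
  I1: injects 0.00419 A into n4 (from n3)
  Y(L3) = 0.000-0.02489j S between n4,n6
  Y(R4) = 0.03236+0.000j S between n5,n4
  Y(L4) = 0.000-0.02015j S between n1,n5
  Y(R5) = 0.004329+0.000j S between n4,n6
  Y(R6) = 0.5102+0.000j S between n3,n6
  Y(R7) = 0.002959+0.000j S between n1,n5
  Y(R8) = 0.04785+0.000j S between n2,n4
  Y(R9) = 0.01397+0.000j S between n1,n3
  Y(R10) = 0.01018+0.000j S between n2,n5
  Y(R11) = 0.01053+0.000j S between n6,n3
  Y(L5) = 0.000-0.6300j S between n6,n3
  Y(C1) = 0.000+0.009495j S between n5,n1
  Y(R12) = 0.003049+0.000j S between n2,n1
  V1: constraint V(n6)−V(n2) = 6.19
Assemble and solve the 7×7 MNA system:
  V(n1)=3.291+0.3896j  V(n2)=-0.002197-0.1166j  V(n3)=6.146-0.1523j  V(n4)=1.782-1.998j  V(n5)=1.775-1.990j  V(n6)=6.188-0.1166j
  i(V1)=-0.2021+0.1091j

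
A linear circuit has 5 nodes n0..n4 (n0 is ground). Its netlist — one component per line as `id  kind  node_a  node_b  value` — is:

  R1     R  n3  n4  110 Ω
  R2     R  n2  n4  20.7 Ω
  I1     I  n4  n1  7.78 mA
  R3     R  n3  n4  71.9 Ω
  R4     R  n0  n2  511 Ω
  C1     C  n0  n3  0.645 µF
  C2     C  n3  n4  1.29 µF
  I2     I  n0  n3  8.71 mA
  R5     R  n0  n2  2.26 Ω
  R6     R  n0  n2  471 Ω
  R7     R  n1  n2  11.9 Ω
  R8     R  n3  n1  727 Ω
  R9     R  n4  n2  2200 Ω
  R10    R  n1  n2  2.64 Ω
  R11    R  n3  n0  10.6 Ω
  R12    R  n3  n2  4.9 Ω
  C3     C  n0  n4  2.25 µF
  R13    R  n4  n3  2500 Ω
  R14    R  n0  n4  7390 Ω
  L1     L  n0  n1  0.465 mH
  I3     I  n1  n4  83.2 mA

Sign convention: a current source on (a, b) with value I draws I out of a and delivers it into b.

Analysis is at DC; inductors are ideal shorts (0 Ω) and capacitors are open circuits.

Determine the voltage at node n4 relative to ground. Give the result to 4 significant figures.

1.145 V

Apply KCL at each of the 4 non-ground nodes and solve the resulting linear system.
Node n1: branches {I1, R7, R8, R10, L1, I3} → V_1 = 0.000
Node n2: branches {R2, R4, R5, R6, R7, R9, R10, R12} → V_2 = 0.07574
Node n3: branches {R1, R3, C1, C2, I2, R8, R11, R12, R13} → V_3 = 0.1577
Node n4: branches {R1, R2, I1, R3, C2, R9, C3, R13, R14, I3} → V_4 = 1.145
Source currents: i(L1)=0.04015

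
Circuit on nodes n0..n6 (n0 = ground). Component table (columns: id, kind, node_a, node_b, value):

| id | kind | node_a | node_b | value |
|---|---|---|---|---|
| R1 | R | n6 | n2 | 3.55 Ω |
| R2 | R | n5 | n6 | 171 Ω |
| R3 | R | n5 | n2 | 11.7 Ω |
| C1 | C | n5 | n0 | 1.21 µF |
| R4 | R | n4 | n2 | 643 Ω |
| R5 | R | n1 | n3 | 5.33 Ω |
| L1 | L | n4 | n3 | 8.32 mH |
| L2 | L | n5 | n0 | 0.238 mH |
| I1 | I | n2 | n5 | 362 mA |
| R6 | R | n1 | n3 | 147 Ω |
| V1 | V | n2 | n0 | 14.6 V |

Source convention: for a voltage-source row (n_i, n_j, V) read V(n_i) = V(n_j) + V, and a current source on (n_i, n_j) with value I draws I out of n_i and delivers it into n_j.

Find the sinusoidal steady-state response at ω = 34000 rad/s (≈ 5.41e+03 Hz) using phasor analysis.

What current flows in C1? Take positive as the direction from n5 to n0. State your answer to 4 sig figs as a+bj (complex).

Element admittances at ω=34000 rad/s:
  Y(R1) = 0.2817+0.000j S between n6,n2
  Y(R2) = 0.005848+0.000j S between n5,n6
  Y(R3) = 0.08547+0.000j S between n5,n2
  Y(C1) = 0.000+0.04114j S between n5,n0
  Y(R4) = 0.001555+0.000j S between n4,n2
  Y(R5) = 0.1876+0.000j S between n1,n3
  Y(L1) = 0.000-0.003535j S between n4,n3
  Y(L2) = 0.000-0.1236j S between n5,n0
  I1: injects 0.362 A into n5 (from n2)
  Y(R6) = 0.006803+0.000j S between n1,n3
  V1: constraint V(n2)−V(n0) = 14.6
Assemble and solve the 7×7 MNA system:
  V(n1)=14.60+0.000j  V(n2)=14.60+0.000j  V(n3)=14.60+0.000j  V(n4)=14.60+0.000j  V(n5)=10.22+9.238j  V(n6)=14.51+0.1879j
  i(V1)=-0.7615+0.8425j

-0.3800+0.4204j A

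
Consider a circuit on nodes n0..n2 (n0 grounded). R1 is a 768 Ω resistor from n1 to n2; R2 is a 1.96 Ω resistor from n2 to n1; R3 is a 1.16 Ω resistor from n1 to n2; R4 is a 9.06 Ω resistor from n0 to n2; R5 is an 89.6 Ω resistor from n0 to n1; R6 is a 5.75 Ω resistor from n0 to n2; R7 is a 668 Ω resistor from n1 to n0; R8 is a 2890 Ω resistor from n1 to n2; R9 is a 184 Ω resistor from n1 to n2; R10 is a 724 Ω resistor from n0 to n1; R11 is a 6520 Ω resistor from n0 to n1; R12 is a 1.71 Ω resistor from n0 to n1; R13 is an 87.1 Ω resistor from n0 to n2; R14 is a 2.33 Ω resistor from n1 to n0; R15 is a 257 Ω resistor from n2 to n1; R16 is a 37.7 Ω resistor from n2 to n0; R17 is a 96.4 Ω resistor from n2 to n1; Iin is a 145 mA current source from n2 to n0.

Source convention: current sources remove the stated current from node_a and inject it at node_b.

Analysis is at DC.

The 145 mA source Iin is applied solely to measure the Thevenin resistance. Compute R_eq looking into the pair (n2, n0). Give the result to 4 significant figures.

Apply KCL at each of the 2 non-ground nodes and solve the resulting linear system.
Node n1: branches {R1, R2, R3, R5, R7, R8, R9, R10, R11, R12, R14, R15, R17} → V_1 = -0.09130
Node n2: branches {R1, R2, R3, R4, R6, R8, R9, R13, R15, R16, R17, Iin} → V_2 = -0.1587

R_eq = 1.094 Ω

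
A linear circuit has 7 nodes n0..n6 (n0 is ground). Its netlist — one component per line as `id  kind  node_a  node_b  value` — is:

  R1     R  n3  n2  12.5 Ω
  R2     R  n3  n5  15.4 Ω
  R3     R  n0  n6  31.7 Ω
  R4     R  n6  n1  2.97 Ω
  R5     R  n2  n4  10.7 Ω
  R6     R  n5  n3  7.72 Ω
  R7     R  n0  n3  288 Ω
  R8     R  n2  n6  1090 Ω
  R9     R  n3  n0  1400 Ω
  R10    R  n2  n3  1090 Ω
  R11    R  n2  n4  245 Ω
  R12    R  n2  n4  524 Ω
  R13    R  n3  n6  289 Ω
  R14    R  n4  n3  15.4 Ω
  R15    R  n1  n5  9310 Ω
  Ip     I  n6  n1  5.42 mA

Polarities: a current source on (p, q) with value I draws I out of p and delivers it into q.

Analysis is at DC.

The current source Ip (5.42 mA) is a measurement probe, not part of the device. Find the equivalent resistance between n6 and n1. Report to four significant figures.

R_eq = 2.969 Ω

Apply KCL at each of the 6 non-ground nodes and solve the resulting linear system.
Node n1: branches {R4, R15, Ip} → V_1 = 0.01607
Node n2: branches {R1, R5, R8, R10, R11, R12} → V_2 = 0.0001850
Node n3: branches {R1, R2, R6, R7, R9, R10, R13, R14} → V_3 = 0.0001866
Node n4: branches {R5, R11, R12, R14} → V_4 = 0.0001856
Node n5: branches {R2, R6, R15} → V_5 = 0.0001954
Node n6: branches {R3, R4, R8, R13, Ip} → V_6 = -2.476e-05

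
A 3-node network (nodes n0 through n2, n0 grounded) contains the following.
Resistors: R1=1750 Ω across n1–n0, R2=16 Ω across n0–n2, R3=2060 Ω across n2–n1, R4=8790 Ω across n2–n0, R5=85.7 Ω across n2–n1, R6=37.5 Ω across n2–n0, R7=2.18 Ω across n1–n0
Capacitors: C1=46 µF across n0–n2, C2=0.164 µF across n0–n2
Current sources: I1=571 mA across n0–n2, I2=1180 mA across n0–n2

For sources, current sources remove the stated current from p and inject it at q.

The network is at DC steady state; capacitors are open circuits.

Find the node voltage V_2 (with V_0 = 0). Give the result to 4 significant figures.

Element admittances at DC:
  Y(R1) = 0.0005714 S between n1,n0
  Y(R2) = 0.06250 S between n0,n2
  Y(C1) = 0.000 S between n0,n2
  Y(R3) = 0.0004854 S between n2,n1
  Y(R4) = 0.0001138 S between n2,n0
  Y(C2) = 0.000 S between n0,n2
  I1: injects 0.571 A into n2 (from n0)
  Y(R5) = 0.01167 S between n2,n1
  Y(R6) = 0.02667 S between n2,n0
  Y(R7) = 0.4587 S between n1,n0
  I2: injects 1.18 A into n2 (from n0)
Assemble and solve the 2×2 MNA system:
  V(n1)=0.4464  V(n2)=17.32

17.32 V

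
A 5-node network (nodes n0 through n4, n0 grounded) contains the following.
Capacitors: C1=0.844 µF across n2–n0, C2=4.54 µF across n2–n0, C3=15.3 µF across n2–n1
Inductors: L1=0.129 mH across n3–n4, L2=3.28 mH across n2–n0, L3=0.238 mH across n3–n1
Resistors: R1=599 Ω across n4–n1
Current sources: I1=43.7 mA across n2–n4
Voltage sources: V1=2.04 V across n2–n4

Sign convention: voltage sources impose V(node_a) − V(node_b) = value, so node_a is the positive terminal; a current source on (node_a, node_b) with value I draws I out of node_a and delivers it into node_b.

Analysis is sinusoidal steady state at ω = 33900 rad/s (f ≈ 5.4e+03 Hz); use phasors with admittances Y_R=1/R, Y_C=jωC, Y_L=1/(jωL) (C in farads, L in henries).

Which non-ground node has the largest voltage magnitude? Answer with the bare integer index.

Element admittances at ω=33900 rad/s:
  Y(C1) = 0.000+0.02861j S between n2,n0
  Y(L1) = 0.000-0.2287j S between n3,n4
  Y(R1) = 0.001669+0.000j S between n4,n1
  Y(C2) = 0.000+0.1539j S between n2,n0
  Y(L2) = 0.000-0.008993j S between n2,n0
  Y(C3) = 0.000+0.5187j S between n2,n1
  I1: injects 0.0437 A into n4 (from n2)
  Y(L3) = 0.000-0.1239j S between n3,n1
  V1: constraint V(n2)−V(n4) = 2.04
Assemble and solve the 5×5 MNA system:
  V(n1)=0.3741+0.009195j  V(n2)=0.000+0.000j  V(n3)=-1.191+0.003232j  V(n4)=-2.040+0.000j
  i(V1)=-0.04847+0.1940j

4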